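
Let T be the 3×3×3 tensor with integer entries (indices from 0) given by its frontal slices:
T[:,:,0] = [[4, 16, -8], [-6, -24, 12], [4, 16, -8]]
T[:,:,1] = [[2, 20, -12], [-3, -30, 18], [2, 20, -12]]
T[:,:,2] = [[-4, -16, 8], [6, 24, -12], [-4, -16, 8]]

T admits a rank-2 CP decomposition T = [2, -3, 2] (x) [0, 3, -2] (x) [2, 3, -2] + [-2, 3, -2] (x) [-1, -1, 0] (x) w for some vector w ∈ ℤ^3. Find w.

Subtract the known terms from T to get the rank-1 residual R = [-2, 3, -2] (x) [-1, -1, 0] (x) w, so R[i,j,k] = a[i]·b[j]·w[k]. Pick indices with nonzero a[0]·b[0] = (-2)·(-1) = 2. Only the fibre through (0,0,·) is needed: R[0,0,:] = T[0,0,:] − Σₗ aₗ[0]bₗ[0]cₗ = [4, 2, -4] − (2)·(0)·[2, 3, -2] = [4, 2, -4]. Then w[k] = R[0,0,k] / 2 for each k, giving w = [4, 2, -4] / 2 = [2, 1, -2].

w = [2, 1, -2]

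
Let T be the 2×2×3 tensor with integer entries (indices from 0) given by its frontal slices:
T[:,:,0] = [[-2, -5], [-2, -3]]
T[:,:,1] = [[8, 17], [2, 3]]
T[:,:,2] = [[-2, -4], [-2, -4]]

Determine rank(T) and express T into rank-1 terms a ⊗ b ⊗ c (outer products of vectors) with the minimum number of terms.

Lower bound: the mode-3 unfolding of T (rows indexed by k, columns by (i,j) = (0,0), (0,1), (1,0), (1,1)) is [[-2, -5, -2, -3], [8, 17, 2, 3], [-2, -4, -2, -4]].
There the 3×3 minor on rows k ∈ {0, 1, 2}, columns (i,j) ∈ {(0,0), (0,1), (1,0)} is det [[-2, -5, -2], [8, 17, 2], [-2, -4, -2]] = -12 ≠ 0, so this unfolding has rank ≥ 3; CP rank is at least every unfolding rank, so rank(T) ≥ 3. (This is only a lower bound: in general the CP rank may exceed every unfolding rank, so we still need to exhibit 3 rank-1 terms summing to T.)
Upper bound: T is a sum of 3 rank-1 terms, T = [1, -1] ⊗ [0, 1] ⊗ [-1, 1, 0] + [1, 0] ⊗ [1, 2] ⊗ [2, 4, 2] + [2, 1] ⊗ [1, 2] ⊗ [-2, 2, -2] (written with every a and b primitive with positive leading entry and the scale carried by c; CP decompositions are not unique, and this one is verified by expanding entrywise), so rank(T) ≤ 3.
These bounds meet, so rank(T) = 3.
Check entry T[1,0,2] = -2: (-1)·(0)·(0) + (0)·(1)·(2) + (1)·(1)·(-2) = -2.

rank(T) = 3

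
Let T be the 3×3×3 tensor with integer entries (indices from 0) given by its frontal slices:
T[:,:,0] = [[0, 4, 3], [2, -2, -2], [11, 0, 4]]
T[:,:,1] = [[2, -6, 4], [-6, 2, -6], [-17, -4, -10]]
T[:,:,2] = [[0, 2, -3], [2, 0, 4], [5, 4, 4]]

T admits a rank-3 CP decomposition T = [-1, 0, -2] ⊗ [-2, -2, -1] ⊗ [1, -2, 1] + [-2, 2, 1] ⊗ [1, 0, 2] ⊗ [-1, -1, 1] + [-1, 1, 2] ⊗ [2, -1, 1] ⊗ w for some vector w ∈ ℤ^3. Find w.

Subtract the known terms from T to get the rank-1 residual R = [-1, 1, 2] ⊗ [2, -1, 1] ⊗ w, so R[i,j,k] = a[i]·b[j]·w[k]. Pick indices with nonzero a[0]·b[0] = (-1)·(2) = -2. Only the fibre through (0,0,·) is needed: R[0,0,:] = T[0,0,:] − Σₗ aₗ[0]bₗ[0]cₗ = [0, 2, 0] − (-1)·(-2)·[1, -2, 1] − (-2)·(1)·[-1, -1, 1] = [-4, 4, 0]. Then w[k] = R[0,0,k] / -2 for each k, giving w = [-4, 4, 0] / -2 = [2, -2, 0].

w = [2, -2, 0]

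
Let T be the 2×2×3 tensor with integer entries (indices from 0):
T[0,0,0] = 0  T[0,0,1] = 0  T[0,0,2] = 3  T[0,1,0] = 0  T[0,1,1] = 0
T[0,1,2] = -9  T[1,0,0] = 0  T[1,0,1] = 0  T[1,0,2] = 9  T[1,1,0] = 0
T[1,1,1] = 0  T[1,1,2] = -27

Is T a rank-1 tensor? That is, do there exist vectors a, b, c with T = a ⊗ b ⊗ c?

Yes

The mode-1 fibre T[:,0,2] = [3, 9] gives a = [1, 3] (primitive direction); the mode-2 fibre T[0,:,2] = [3, -9] gives b = [1, -3]; then c[k] = T[0,0,k] / (a[0]·b[0]) = [0, 0, 3] / 1 = [0, 0, 3].
Expanding [1, 3] ⊗ [1, -3] ⊗ [0, 0, 3] reproduces all 12 entries of T, so T = [1, 3] ⊗ [1, -3] ⊗ [0, 0, 3] and rank(T) ≤ 1.
Equivalently every frontal slice T[:,:,k] is c[k] times the rank-1 matrix [1, 3] ⊗ [1, -3]. So T has rank 1 (it is nonzero).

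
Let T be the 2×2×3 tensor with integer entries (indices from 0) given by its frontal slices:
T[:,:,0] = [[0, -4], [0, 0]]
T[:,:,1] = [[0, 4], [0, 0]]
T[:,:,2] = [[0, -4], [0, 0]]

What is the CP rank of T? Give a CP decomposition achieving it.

Lower bound: T ≠ 0 (e.g. T[0,1,0] = -4), so rank(T) ≥ 1.
Upper bound: if T = a ∘ b ∘ c then every fibre of T is a multiple of the corresponding factor, so read the factors off the fibres through the nonzero entry T[0,1,0] = -4.
The mode-1 fibre T[:,1,0] = [-4, 0] gives a = (1, 0) (primitive direction); the mode-2 fibre T[0,:,0] = [0, -4] gives b = (0, 1); then c[k] = T[0,1,k] / (a[0]·b[1]) = [-4, 4, -4] / 1 = (-4, 4, -4).
Expanding (1, 0) ∘ (0, 1) ∘ (-4, 4, -4) reproduces all 12 entries of T, so T = (1, 0) ∘ (0, 1) ∘ (-4, 4, -4) and rank(T) ≤ 1.
These bounds meet, so rank(T) = 1.

rank(T) = 1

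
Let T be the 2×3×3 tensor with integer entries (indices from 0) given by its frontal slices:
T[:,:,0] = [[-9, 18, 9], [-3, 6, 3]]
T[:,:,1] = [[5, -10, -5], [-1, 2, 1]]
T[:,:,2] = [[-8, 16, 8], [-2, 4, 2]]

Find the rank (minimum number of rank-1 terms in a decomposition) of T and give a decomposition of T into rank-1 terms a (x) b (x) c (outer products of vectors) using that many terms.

Lower bound: in the mode-1 unfolding of T (rows indexed by i, columns by (j,k)) the 2×2 minor on rows i ∈ {0, 1}, columns (j,k) ∈ {(0,0), (0,1)} is det [[-9, 5], [-3, -1]] = 24 ≠ 0, so that unfolding has rank ≥ 2 and hence rank(T) ≥ 2 (CP rank is at least every unfolding rank, though it can be larger).
Upper bound: T[:,j,:] = b[j]·M for every slice, with b = [1, -2, -1] and M = [[-9, 5, -8], [-3, -1, -2]] (rows i, columns k).
Splitting M by its rows (i = 0, 1), M = [1, 0][-9, 5, -8]ᵀ + [0, 1][-3, -1, -2]ᵀ.
Hence T = [1, 0] (x) [1, -2, -1] (x) [-9, 5, -8] + [0, 1] (x) [1, -2, -1] (x) [-3, -1, -2], so rank(T) ≤ 2.
These bounds meet, so rank(T) = 2.

rank(T) = 2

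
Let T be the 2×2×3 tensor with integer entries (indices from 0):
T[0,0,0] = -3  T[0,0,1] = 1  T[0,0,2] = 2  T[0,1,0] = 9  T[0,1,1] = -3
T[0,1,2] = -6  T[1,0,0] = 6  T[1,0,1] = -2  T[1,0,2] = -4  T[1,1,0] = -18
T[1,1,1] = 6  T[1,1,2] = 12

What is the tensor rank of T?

Lower bound: T ≠ 0 (e.g. T[0,0,0] = -3), so rank(T) ≥ 1.
Upper bound: if T = a ⊗ b ⊗ c then every fibre of T is a multiple of the corresponding factor, so read the factors off the fibres through the nonzero entry T[0,0,0] = -3.
The mode-1 fibre T[:,0,0] = [-3, 6] gives a = (1, -2) (primitive direction); the mode-2 fibre T[0,:,0] = [-3, 9] gives b = (1, -3); then c[k] = T[0,0,k] / (a[0]·b[0]) = [-3, 1, 2] / 1 = (-3, 1, 2).
Expanding (1, -2) ⊗ (1, -3) ⊗ (-3, 1, 2) reproduces all 12 entries of T, so T = (1, -2) ⊗ (1, -3) ⊗ (-3, 1, 2) and rank(T) ≤ 1.
These bounds meet, so rank(T) = 1.

1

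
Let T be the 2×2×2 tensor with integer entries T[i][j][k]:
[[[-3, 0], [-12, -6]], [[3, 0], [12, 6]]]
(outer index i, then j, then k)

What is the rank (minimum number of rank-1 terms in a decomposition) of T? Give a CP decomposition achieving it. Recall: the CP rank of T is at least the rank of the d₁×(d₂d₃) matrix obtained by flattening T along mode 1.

rank(T) = 2

Lower bound: the mode-2 unfolding of T (rows indexed by j, columns by (i,k) = (0,0), (0,1), (1,0), (1,1)) is [[-3, 0, 3, 0], [-12, -6, 12, 6]].
There the 2×2 minor on rows j ∈ {0, 1}, columns (i,k) ∈ {(0,0), (0,1)} is det [[-3, 0], [-12, -6]] = 18 ≠ 0, so this unfolding has rank ≥ 2; CP rank is at least every unfolding rank, so rank(T) ≥ 2. (This is only a lower bound: in general the CP rank may exceed every unfolding rank, so we still need to exhibit 2 rank-1 terms summing to T.)
Upper bound — finding two terms. Every mode-1 slice of T is a multiple of one matrix: T[i,:,:] = a[i]·M with a = [1, -1] and M = [[-3, 0], [-12, -6]] (rows indexed by j, columns by k). So it suffices to write M as a sum of two rank-1 matrices.
Splitting M by its rows (j = 0, 1), M = [1, 0][-3, 0]ᵀ + [0, 1][-12, -6]ᵀ.
Hence T = [1, -1] (x) [1, 0] (x) [-3, 0] + [1, -1] (x) [0, 1] (x) [-12, -6], so rank(T) ≤ 2.
These bounds meet, so rank(T) = 2.
Check entry T[0,0,0] = -3: (1)·(1)·(-3) + (1)·(0)·(-12) = -3.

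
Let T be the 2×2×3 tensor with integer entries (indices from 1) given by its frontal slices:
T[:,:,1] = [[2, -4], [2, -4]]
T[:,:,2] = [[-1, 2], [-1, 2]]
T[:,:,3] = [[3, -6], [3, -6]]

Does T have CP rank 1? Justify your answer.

If T = a ⊗ b ⊗ c then every fibre of T is a multiple of the corresponding factor, so read the factors off the fibres through the nonzero entry T[1,1,1] = 2.
The mode-1 fibre T[:,1,1] = [2, 2] gives a = [1, 1] (primitive direction); the mode-2 fibre T[1,:,1] = [2, -4] gives b = [1, -2]; then c[k] = T[1,1,k] / (a[1]·b[1]) = [2, -1, 3] / 1 = [2, -1, 3].
Expanding [1, 1] ⊗ [1, -2] ⊗ [2, -1, 3] reproduces all 12 entries of T, so T = [1, 1] ⊗ [1, -2] ⊗ [2, -1, 3] and rank(T) ≤ 1.
Equivalently every frontal slice T[:,:,k] is c[k] times the rank-1 matrix [1, 1] ⊗ [1, -2]. So T has rank 1 (it is nonzero).

Yes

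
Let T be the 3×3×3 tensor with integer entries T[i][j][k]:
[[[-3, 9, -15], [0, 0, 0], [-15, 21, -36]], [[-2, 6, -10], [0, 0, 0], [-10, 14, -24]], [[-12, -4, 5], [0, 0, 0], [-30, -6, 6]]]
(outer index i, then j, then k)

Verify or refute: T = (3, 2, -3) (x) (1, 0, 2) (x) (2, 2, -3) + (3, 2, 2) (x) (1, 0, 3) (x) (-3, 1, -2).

Reconstruct entrywise from the claimed factors. For example, T[1,2,1] = 14 and Σₗ aₗ[1]bₗ[2]cₗ[1] = (2)·(2)·(2) + (2)·(3)·(1) = 14; checking all 27 entries, every one matches. The claim holds.

Yes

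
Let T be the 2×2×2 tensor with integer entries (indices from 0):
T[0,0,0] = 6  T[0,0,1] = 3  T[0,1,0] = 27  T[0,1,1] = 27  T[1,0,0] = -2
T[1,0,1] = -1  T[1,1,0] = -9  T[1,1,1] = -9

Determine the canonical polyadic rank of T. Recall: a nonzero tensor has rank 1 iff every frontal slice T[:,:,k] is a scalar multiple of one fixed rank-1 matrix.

2

Lower bound: the mode-2 unfolding of T (rows indexed by j, columns by (i,k) = (0,0), (0,1), (1,0), (1,1)) is [[6, 3, -2, -1], [27, 27, -9, -9]].
There the 2×2 minor on rows j ∈ {0, 1}, columns (i,k) ∈ {(0,0), (0,1)} is det [[6, 3], [27, 27]] = 81 ≠ 0, so this unfolding has rank ≥ 2; CP rank is at least every unfolding rank, so rank(T) ≥ 2. (This is only a lower bound: in general the CP rank may exceed every unfolding rank, so we still need to exhibit 2 rank-1 terms summing to T.)
Upper bound — finding two terms. Every mode-1 slice of T is a multiple of one matrix: T[i,:,:] = a[i]·M with a = [3, -1] and M = [[2, 1], [9, 9]] (rows indexed by j, columns by k). So it suffices to write M as a sum of two rank-1 matrices.
Splitting M by its rows (j = 0, 1), M = [1, 0][2, 1]ᵀ + [0, 1][9, 9]ᵀ.
Hence T = [3, -1] ⊗ [1, 0] ⊗ [2, 1] + [3, -1] ⊗ [0, 1] ⊗ [9, 9], so rank(T) ≤ 2.
These bounds meet, so rank(T) = 2.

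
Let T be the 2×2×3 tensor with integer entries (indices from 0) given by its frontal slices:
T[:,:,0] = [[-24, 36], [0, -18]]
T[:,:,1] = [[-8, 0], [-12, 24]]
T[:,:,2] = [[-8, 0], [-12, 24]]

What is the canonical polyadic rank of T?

Lower bound: the mode-2 unfolding of T (rows indexed by j, columns by (i,k) = (0,0), (0,1), (0,2), (1,0), (1,1), (1,2)) is [[-24, -8, -8, 0, -12, -12], [36, 0, 0, -18, 24, 24]].
There the 2×2 minor on rows j ∈ {0, 1}, columns (i,k) ∈ {(0,0), (0,1)} is det [[-24, -8], [36, 0]] = 288 ≠ 0, so this unfolding has rank ≥ 2; CP rank is at least every unfolding rank, so rank(T) ≥ 2. (Unfolding ranks only ever bound the CP rank from below — rank(T) can be strictly larger than all of them — so the matching upper bound has to come from an explicit 2-term decomposition.)
Upper bound — finding two terms. Write S_k = T[:,:,k] for the frontal slices: S₀ = [[-24, 36], [0, -18]], S₁ = [[-8, 0], [-12, 24]], S₂ = [[-8, 0], [-12, 24]].
If T = a₁ ⊗ b₁ ⊗ c₁ + a₂ ⊗ b₂ ⊗ c₂ then each S_k = c₁[k]·a₁b₁ᵀ + c₂[k]·a₂b₂ᵀ. S₀ and S₁ are linearly independent, so a₁b₁ᵀ and a₂b₂ᵀ must span the same plane of matrices: they are the rank-1 matrices of the form x·S₀ + y·S₁.
det(x·S₀ + y·S₁) is 432·x² − 192·y² = 48·(3·x − 2·y)(3·x + 2·y), vanishing at (x:y) = (2:3) and (2:-3).
M₁ = 2·S₀ + 3·S₁ = [[-72, 72], [-36, 36]] = (-36)·(2, 1)(1, -1)ᵀ and M₂ = 2·S₀ − 3·S₁ = [[-24, 72], [36, -108]] = (-12)·(2, -3)(1, -3)ᵀ, so take a₁ = (2, 1), b₁ = (1, -1), a₂ = (2, -3), b₂ = (1, -3).
Each slice is an integer combination of E₁ = a₁b₁ᵀ and E₂ = a₂b₂ᵀ: S₀ = −9·E₁ − 3·E₂, S₁ = −6·E₁ + 2·E₂, S₂ = −6·E₁ + 2·E₂; reading off coefficients, c₁ = (-9, -6, -6) and c₂ = (-3, 2, 2).
Hence T = (2, 1) ⊗ (1, -1) ⊗ (-9, -6, -6) + (2, -3) ⊗ (1, -3) ⊗ (-3, 2, 2), so rank(T) ≤ 2.
These bounds meet, so rank(T) = 2.

2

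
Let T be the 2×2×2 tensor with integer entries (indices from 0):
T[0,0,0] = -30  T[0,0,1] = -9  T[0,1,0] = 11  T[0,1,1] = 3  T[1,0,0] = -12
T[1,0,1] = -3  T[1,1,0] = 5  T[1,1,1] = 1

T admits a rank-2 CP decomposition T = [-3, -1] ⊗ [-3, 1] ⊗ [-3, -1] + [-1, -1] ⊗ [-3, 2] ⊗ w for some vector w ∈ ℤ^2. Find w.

w = [-1, 0]

Subtract the known terms from T to get the rank-1 residual R = [-1, -1] ⊗ [-3, 2] ⊗ w, so R[i,j,k] = a[i]·b[j]·w[k]. Pick indices with nonzero a[0]·b[0] = (-1)·(-3) = 3. Only the fibre through (0,0,·) is needed: R[0,0,:] = T[0,0,:] − Σₗ aₗ[0]bₗ[0]cₗ = [-30, -9] − (-3)·(-3)·[-3, -1] = [-3, 0]. Then w[k] = R[0,0,k] / 3 for each k, giving w = [-3, 0] / 3 = [-1, 0].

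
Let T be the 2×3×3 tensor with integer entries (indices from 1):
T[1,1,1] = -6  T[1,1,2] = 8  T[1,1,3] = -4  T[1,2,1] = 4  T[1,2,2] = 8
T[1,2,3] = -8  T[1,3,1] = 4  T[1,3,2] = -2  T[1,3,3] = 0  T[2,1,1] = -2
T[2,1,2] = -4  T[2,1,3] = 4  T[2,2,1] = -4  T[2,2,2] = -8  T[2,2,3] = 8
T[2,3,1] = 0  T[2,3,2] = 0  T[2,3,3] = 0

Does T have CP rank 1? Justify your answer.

The mode-1 unfolding of T (rows indexed by i, columns by (j,k) = (1,1), (1,2), (1,3), (2,1), (2,2), (2,3), (3,1), (3,2), (3,3)) is [[-6, 8, -4, 4, 8, -8, 4, -2, 0], [-2, -4, 4, -4, -8, 8, 0, 0, 0]].
There the 2×2 minor on rows i ∈ {1, 2}, columns (j,k) ∈ {(1,1), (1,2)} is det [[-6, 8], [-2, -4]] = 40 ≠ 0, so this unfolding has rank ≥ 2; CP rank is at least every unfolding rank, so rank(T) ≥ 2.
In particular rank(T) ≥ 2 > 1, so T is not rank-1.

No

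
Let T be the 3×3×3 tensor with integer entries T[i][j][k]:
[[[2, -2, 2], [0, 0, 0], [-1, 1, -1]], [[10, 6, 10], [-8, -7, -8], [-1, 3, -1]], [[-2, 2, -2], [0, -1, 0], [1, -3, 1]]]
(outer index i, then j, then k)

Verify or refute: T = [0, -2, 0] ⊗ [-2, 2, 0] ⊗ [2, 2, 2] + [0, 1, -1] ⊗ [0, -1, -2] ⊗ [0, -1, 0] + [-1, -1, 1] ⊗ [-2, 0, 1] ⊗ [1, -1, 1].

Yes

Reconstruct entrywise from the claimed factors. For example, T[2,1,0] = 0 and Σₗ aₗ[2]bₗ[1]cₗ[0] = (0)·(2)·(2) + (-1)·(-1)·(0) + (1)·(0)·(1) = 0; checking all 27 entries, every one matches. The claim holds.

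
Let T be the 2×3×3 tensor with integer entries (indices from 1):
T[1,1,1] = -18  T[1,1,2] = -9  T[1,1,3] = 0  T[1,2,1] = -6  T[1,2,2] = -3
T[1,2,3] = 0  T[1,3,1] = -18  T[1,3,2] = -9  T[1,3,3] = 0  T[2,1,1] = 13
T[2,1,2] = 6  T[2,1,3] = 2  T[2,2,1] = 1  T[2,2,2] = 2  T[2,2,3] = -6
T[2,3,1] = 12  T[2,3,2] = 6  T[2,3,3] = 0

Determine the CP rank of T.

Lower bound: in the mode-1 unfolding of T (rows indexed by i, columns by (j,k)) the 2×2 minor on rows i ∈ {1, 2}, columns (j,k) ∈ {(1,1), (1,2)} is det [[-18, -9], [13, 6]] = 9 ≠ 0, so that unfolding has rank ≥ 2 and hence rank(T) ≥ 2 (CP rank is at least every unfolding rank, though it can be larger).
Upper bound: with S_k = T[:,:,k], the two rank-1 terms a₁b₁ᵀ, a₂b₂ᵀ are the rank-1 members of the pencil x·S₁ + y·S₂.
The 2×2 minor of x·S₁ + y·S₂ on rows {1,2}, columns {1,2} is 60·x² + 30·xy = 30·(2·x + y)(x), vanishing at (x:y) = (1:-2) and (0:1).
M₁ = S₁ − 2·S₂ = [[0, 0, 0], [1, -3, 0]] = (0, 1)(1, -3, 0)ᵀ and M₂ = S₂ = [[-9, -3, -9], [6, 2, 6]] = −(3, -2)(3, 1, 3)ᵀ, so take a₁ = (0, 1), b₁ = (1, -3, 0), a₂ = (3, -2), b₂ = (3, 1, 3).
Each slice is an integer combination of E₁ = a₁b₁ᵀ and E₂ = a₂b₂ᵀ: S₁ = E₁ − 2·E₂, S₂ = −E₂, S₃ = 2·E₁; reading off coefficients, c₁ = (1, 0, 2) and c₂ = (-2, -1, 0).
Hence T = (0, 1) ⊗ (1, -3, 0) ⊗ (1, 0, 2) + (3, -2) ⊗ (3, 1, 3) ⊗ (-2, -1, 0), so rank(T) ≤ 2.
These bounds meet, so rank(T) = 2.

2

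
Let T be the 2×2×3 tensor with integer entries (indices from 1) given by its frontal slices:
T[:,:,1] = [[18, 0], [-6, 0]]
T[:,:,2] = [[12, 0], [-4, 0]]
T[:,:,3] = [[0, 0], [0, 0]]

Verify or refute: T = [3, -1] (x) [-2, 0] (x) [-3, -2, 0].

Reconstruct entrywise from the claimed factors. For example, T[2,2,2] = 0 and Σₗ aₗ[2]bₗ[2]cₗ[2] = (-1)·(0)·(-2) = 0; checking all 12 entries, every one matches. The claim holds.

Yes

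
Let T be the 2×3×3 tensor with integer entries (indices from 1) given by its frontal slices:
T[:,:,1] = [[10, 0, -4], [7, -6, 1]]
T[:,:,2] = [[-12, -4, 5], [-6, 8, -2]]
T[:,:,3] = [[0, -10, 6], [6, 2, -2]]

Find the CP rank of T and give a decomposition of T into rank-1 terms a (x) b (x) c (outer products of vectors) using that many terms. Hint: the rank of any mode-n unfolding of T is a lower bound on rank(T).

Lower bound: the mode-2 unfolding of T (rows indexed by j, columns by (i,k) = (1,1), (1,2), (1,3), (2,1), (2,2), (2,3)) is [[10, -12, 0, 7, -6, 6], [0, -4, -10, -6, 8, 2], [-4, 5, 6, 1, -2, -2]].
There the 3×3 minor on rows j ∈ {1, 2, 3}, columns (i,k) ∈ {(1,1), (1,2), (1,3)} is det [[10, -12, 0], [0, -4, -10], [-4, 5, 6]] = -220 ≠ 0, so this unfolding has rank ≥ 3; CP rank is at least every unfolding rank, so rank(T) ≥ 3. (This is only a lower bound: in general the CP rank may exceed every unfolding rank, so we still need to exhibit 3 rank-1 terms summing to T.)
Upper bound: T is a sum of 3 rank-1 terms, T = [1, 0] (x) [0, 0, 1] (x) [-2, 1, 2] + [1, 1] (x) [2, -1, 0] (x) [4, -4, 2] + [2, -1] (x) [1, 2, -1] (x) [1, -2, -2] (one valid choice — decompositions are not unique — normalised so each a, b is primitive with positive first nonzero entry; check it by expanding all entries), so rank(T) ≤ 3.
These bounds meet, so rank(T) = 3.

rank(T) = 3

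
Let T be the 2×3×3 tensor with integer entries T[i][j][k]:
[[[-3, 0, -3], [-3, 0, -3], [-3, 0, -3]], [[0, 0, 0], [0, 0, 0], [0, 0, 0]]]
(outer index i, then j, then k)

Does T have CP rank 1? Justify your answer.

The mode-1 fibre T[:,0,0] = [-3, 0] gives a = [1, 0] (primitive direction); the mode-2 fibre T[0,:,0] = [-3, -3, -3] gives b = [1, 1, 1]; then c[k] = T[0,0,k] / (a[0]·b[0]) = [-3, 0, -3] / 1 = [-3, 0, -3].
Expanding [1, 0] ⊗ [1, 1, 1] ⊗ [-3, 0, -3] reproduces all 18 entries of T, so T = [1, 0] ⊗ [1, 1, 1] ⊗ [-3, 0, -3] and rank(T) ≤ 1.
Equivalently every frontal slice T[:,:,k] is c[k] times the rank-1 matrix [1, 0] ⊗ [1, 1, 1]. So T has rank 1 (it is nonzero).

Yes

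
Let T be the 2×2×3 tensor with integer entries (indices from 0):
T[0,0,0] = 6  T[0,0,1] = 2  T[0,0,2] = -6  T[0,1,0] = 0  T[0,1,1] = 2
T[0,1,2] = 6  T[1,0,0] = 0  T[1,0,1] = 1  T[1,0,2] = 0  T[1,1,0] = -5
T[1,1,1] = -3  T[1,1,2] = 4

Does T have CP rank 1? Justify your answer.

The mode-3 unfolding of T (rows indexed by k, columns by (i,j) = (0,0), (0,1), (1,0), (1,1)) is [[6, 0, 0, -5], [2, 2, 1, -3], [-6, 6, 0, 4]].
There the 3×3 minor on rows k ∈ {0, 1, 2}, columns (i,j) ∈ {(0,0), (0,1), (1,0)} is det [[6, 0, 0], [2, 2, 1], [-6, 6, 0]] = -36 ≠ 0, so this unfolding has rank ≥ 3; CP rank is at least every unfolding rank, so rank(T) ≥ 3.
In particular rank(T) ≥ 3 > 1, so T is not rank-1.

No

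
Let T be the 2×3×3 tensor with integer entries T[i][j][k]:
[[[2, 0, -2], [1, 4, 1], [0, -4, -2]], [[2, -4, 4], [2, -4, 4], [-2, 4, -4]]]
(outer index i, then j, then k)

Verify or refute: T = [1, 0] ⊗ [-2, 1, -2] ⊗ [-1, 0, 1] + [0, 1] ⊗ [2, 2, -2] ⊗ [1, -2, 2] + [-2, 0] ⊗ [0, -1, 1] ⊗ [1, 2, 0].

Yes

Reconstruct entrywise from the claimed factors. For example, T[0,2,1] = -4 and Σₗ aₗ[0]bₗ[2]cₗ[1] = (1)·(-2)·(0) + (0)·(-2)·(-2) + (-2)·(1)·(2) = -4; checking all 18 entries, every one matches. The claim holds.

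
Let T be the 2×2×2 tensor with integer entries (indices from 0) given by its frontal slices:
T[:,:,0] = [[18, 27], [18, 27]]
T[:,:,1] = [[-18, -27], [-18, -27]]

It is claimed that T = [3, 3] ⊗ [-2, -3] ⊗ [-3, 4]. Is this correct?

No

Reconstruct entry (0,0,1) from the claimed factors: Σₗ aₗ[0]bₗ[0]cₗ[1] = (3)·(-2)·(4) = -24, but T[0,0,1] = -18. The claim is false.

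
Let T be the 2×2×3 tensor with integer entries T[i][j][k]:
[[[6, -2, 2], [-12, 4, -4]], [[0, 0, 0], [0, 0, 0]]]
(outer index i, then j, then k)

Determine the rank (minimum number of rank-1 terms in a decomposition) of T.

1

Lower bound: T ≠ 0 (e.g. T[0,0,0] = 6), so rank(T) ≥ 1.
Upper bound: if T = a ⊗ b ⊗ c then every fibre of T is a multiple of the corresponding factor, so read the factors off the fibres through the nonzero entry T[0,0,0] = 6.
The mode-1 fibre T[:,0,0] = [6, 0] gives a = (1, 0) (primitive direction); the mode-2 fibre T[0,:,0] = [6, -12] gives b = (1, -2); then c[k] = T[0,0,k] / (a[0]·b[0]) = [6, -2, 2] / 1 = (6, -2, 2).
Expanding (1, 0) ⊗ (1, -2) ⊗ (6, -2, 2) reproduces all 12 entries of T, so T = (1, 0) ⊗ (1, -2) ⊗ (6, -2, 2) and rank(T) ≤ 1.
These bounds meet, so rank(T) = 1.
Check entry T[1,1,0] = 0: (0)·(-2)·(6) = 0.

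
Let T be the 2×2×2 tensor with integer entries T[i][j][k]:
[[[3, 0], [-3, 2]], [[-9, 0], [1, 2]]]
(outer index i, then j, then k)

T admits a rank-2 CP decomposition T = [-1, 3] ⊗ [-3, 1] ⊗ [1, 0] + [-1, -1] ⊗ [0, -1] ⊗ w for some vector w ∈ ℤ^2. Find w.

w = [-2, 2]

Subtract the known terms from T to get the rank-1 residual R = [-1, -1] ⊗ [0, -1] ⊗ w, so R[i,j,k] = a[i]·b[j]·w[k]. Pick indices with nonzero a[0]·b[1] = (-1)·(-1) = 1. Only the fibre through (0,1,·) is needed: R[0,1,:] = T[0,1,:] − Σₗ aₗ[0]bₗ[1]cₗ = [-3, 2] − (-1)·(1)·[1, 0] = [-2, 2]. Then w[k] = R[0,1,k] / 1 for each k, giving w = [-2, 2] / 1 = [-2, 2].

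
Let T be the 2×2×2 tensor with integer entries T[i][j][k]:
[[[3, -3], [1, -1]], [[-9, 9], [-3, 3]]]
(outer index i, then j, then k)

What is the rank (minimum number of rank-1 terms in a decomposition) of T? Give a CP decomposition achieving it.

Lower bound: T ≠ 0 (e.g. T[0,0,0] = 3), so rank(T) ≥ 1.
Upper bound: if T = a ⊗ b ⊗ c then every fibre of T is a multiple of the corresponding factor, so read the factors off the fibres through the nonzero entry T[0,0,0] = 3.
The mode-1 fibre T[:,0,0] = [3, -9] gives a = [1, -3] (primitive direction); the mode-2 fibre T[0,:,0] = [3, 1] gives b = [3, 1]; then c[k] = T[0,0,k] / (a[0]·b[0]) = [3, -3] / 3 = [1, -1].
Expanding [1, -3] ⊗ [3, 1] ⊗ [1, -1] reproduces all 8 entries of T, so T = [1, -3] ⊗ [3, 1] ⊗ [1, -1] and rank(T) ≤ 1.
These bounds meet, so rank(T) = 1.

rank(T) = 1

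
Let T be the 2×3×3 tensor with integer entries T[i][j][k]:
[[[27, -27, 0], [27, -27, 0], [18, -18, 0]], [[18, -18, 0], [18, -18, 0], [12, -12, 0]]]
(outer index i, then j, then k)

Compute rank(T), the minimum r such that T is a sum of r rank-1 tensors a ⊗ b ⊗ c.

1

Lower bound: T ≠ 0 (e.g. T[0,0,0] = 27), so rank(T) ≥ 1.
Upper bound: if T = a ⊗ b ⊗ c then every fibre of T is a multiple of the corresponding factor, so read the factors off the fibres through the nonzero entry T[0,0,0] = 27.
The mode-1 fibre T[:,0,0] = [27, 18] gives a = [3, 2] (primitive direction); the mode-2 fibre T[0,:,0] = [27, 27, 18] gives b = [3, 3, 2]; then c[k] = T[0,0,k] / (a[0]·b[0]) = [27, -27, 0] / 9 = [3, -3, 0].
Expanding [3, 2] ⊗ [3, 3, 2] ⊗ [3, -3, 0] reproduces all 18 entries of T, so T = [3, 2] ⊗ [3, 3, 2] ⊗ [3, -3, 0] and rank(T) ≤ 1.
These bounds meet, so rank(T) = 1.
Check entry T[1,1,1] = -18: (2)·(3)·(-3) = -18.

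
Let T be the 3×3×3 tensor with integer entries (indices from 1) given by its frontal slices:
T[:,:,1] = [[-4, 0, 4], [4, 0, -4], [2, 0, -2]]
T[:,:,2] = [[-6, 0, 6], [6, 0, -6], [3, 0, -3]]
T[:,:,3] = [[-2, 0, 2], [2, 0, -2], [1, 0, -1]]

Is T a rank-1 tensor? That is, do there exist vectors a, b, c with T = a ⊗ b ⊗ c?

If T = a ⊗ b ⊗ c then every fibre of T is a multiple of the corresponding factor, so read the factors off the fibres through the nonzero entry T[1,1,1] = -4.
The mode-1 fibre T[:,1,1] = [-4, 4, 2] gives a = [2, -2, -1] (primitive direction); the mode-2 fibre T[1,:,1] = [-4, 0, 4] gives b = [1, 0, -1]; then c[k] = T[1,1,k] / (a[1]·b[1]) = [-4, -6, -2] / 2 = [-2, -3, -1].
Expanding [2, -2, -1] ⊗ [1, 0, -1] ⊗ [-2, -3, -1] reproduces all 27 entries of T, so T = [2, -2, -1] ⊗ [1, 0, -1] ⊗ [-2, -3, -1] and rank(T) ≤ 1.
Equivalently every frontal slice T[:,:,k] is c[k] times the rank-1 matrix [2, -2, -1] ⊗ [1, 0, -1]. So T has rank 1 (it is nonzero).

Yes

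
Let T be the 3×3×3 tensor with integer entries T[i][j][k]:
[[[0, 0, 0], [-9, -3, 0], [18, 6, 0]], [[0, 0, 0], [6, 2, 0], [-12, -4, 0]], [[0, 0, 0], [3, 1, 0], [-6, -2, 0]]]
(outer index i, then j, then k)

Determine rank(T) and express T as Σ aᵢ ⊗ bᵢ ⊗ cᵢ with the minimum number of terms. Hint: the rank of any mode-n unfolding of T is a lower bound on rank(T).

rank(T) = 1

Lower bound: T ≠ 0 (e.g. T[0,1,0] = -9), so rank(T) ≥ 1.
Upper bound: the mode-1 fibre T[:,1,0] = [-9, 6, 3] gives a = (3, -2, -1) (primitive direction); the mode-2 fibre T[0,:,0] = [0, -9, 18] gives b = (0, 1, -2); then c[k] = T[0,1,k] / (a[0]·b[1]) = [-9, -3, 0] / 3 = (-3, -1, 0).
Expanding (3, -2, -1) ⊗ (0, 1, -2) ⊗ (-3, -1, 0) reproduces all 27 entries of T, so T = (3, -2, -1) ⊗ (0, 1, -2) ⊗ (-3, -1, 0) and rank(T) ≤ 1.
These bounds meet, so rank(T) = 1.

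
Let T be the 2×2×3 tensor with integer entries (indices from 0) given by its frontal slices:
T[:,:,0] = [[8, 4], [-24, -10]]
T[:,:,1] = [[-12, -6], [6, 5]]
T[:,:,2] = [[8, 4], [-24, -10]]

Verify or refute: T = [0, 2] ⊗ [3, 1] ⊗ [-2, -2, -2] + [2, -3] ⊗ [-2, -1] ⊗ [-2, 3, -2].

Reconstruct entrywise from the claimed factors. For example, T[0,1,2] = 4 and Σₗ aₗ[0]bₗ[1]cₗ[2] = (0)·(1)·(-2) + (2)·(-1)·(-2) = 4; checking all 12 entries, every one matches. The claim holds.

Yes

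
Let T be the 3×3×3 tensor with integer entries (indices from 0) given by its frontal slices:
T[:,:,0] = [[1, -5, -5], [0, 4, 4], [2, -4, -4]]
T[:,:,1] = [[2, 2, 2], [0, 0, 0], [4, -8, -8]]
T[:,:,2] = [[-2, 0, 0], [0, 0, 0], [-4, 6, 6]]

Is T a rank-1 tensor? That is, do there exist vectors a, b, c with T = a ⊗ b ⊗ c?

The mode-1 unfolding of T (rows indexed by i, columns by (j,k) = (0,0), (0,1), (0,2), (1,0), (1,1), (1,2), (2,0), (2,1), (2,2)) is [[1, 2, -2, -5, 2, 0, -5, 2, 0], [0, 0, 0, 4, 0, 0, 4, 0, 0], [2, 4, -4, -4, -8, 6, -4, -8, 6]].
There the 3×3 minor on rows i ∈ {0, 1, 2}, columns (j,k) ∈ {(0,0), (1,0), (1,1)} is det [[1, -5, 2], [0, 4, 0], [2, -4, -8]] = -48 ≠ 0, so this unfolding has rank ≥ 3; CP rank is at least every unfolding rank, so rank(T) ≥ 3.
In particular rank(T) ≥ 3 > 1, so T is not rank-1.

No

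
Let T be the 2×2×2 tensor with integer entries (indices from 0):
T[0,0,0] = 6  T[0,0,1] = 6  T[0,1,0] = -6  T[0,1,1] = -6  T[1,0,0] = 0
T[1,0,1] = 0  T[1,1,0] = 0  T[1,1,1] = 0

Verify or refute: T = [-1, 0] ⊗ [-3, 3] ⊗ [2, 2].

Reconstruct entrywise from the claimed factors. For example, T[1,1,0] = 0 and Σₗ aₗ[1]bₗ[1]cₗ[0] = (0)·(3)·(2) = 0; checking all 8 entries, every one matches. The claim holds.

Yes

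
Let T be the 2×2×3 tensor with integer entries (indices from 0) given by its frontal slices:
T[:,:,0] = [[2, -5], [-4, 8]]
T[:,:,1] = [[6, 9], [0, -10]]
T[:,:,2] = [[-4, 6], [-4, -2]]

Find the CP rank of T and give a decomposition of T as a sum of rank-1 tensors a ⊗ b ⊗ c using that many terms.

Lower bound: the mode-3 unfolding of T (rows indexed by k, columns by (i,j) = (0,0), (0,1), (1,0), (1,1)) is [[2, -5, -4, 8], [6, 9, 0, -10], [-4, 6, -4, -2]].
There the 3×3 minor on rows k ∈ {0, 1, 2}, columns (i,j) ∈ {(0,0), (0,1), (1,0)} is det [[2, -5, -4], [6, 9, 0], [-4, 6, -4]] = -480 ≠ 0, so this unfolding has rank ≥ 3; CP rank is at least every unfolding rank, so rank(T) ≥ 3. (Unfolding ranks only ever bound the CP rank from below — rank(T) can be strictly larger than all of them — so the matching upper bound has to come from an explicit 3-term decomposition.)
Upper bound: T is a sum of 3 rank-1 terms, T = [1, -1] ⊗ [0, 1] ⊗ [-8, 8, 4] + [1, 1] ⊗ [2, -1] ⊗ [-1, 1, -2] + [2, -1] ⊗ [2, 1] ⊗ [1, 1, 0] (one valid choice — decompositions are not unique — normalised so each a, b is primitive with positive first nonzero entry; check it by expanding all entries), so rank(T) ≤ 3.
These bounds meet, so rank(T) = 3.

rank(T) = 3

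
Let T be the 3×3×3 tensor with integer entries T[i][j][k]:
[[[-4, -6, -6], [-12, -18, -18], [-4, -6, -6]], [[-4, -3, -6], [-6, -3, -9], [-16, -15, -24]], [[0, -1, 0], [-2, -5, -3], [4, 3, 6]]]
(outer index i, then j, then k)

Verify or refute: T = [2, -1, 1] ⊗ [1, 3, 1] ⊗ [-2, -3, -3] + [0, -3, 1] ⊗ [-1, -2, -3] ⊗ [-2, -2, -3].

Yes

Reconstruct entrywise from the claimed factors. For example, T[2,2,1] = 3 and Σₗ aₗ[2]bₗ[2]cₗ[1] = (1)·(1)·(-3) + (1)·(-3)·(-2) = 3; checking all 27 entries, every one matches. The claim holds.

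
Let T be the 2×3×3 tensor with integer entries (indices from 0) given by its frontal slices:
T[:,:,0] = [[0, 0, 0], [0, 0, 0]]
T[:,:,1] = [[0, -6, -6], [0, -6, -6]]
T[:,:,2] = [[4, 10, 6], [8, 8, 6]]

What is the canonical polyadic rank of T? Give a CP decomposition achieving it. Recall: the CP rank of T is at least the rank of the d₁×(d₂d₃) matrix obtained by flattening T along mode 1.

Lower bound: the mode-2 unfolding of T (rows indexed by j, columns by (i,k) = (0,0), (0,1), (0,2), (1,0), (1,1), (1,2)) is [[0, 0, 4, 0, 0, 8], [0, -6, 10, 0, -6, 8], [0, -6, 6, 0, -6, 6]].
There the 3×3 minor on rows j ∈ {0, 1, 2}, columns (i,k) ∈ {(0,1), (0,2), (1,2)} is det [[0, 4, 8], [-6, 10, 8], [-6, 6, 6]] = 144 ≠ 0, so this unfolding has rank ≥ 3; CP rank is at least every unfolding rank, so rank(T) ≥ 3. (Flattening ranks never certify an upper bound on CP rank; for that we must actually write T with 3 rank-1 terms.)
Upper bound: T is a sum of 3 rank-1 terms, T = [1, -1] ⊗ [2, -1, 0] ⊗ [0, 0, -1] + [1, 1] ⊗ [2, -1, -2] ⊗ [0, 2, -1] + [1, 1] ⊗ [2, 2, 1] ⊗ [0, -2, 4] (written with every a and b primitive with positive leading entry and the scale carried by c; CP decompositions are not unique, and this one is verified by expanding entrywise), so rank(T) ≤ 3.
These bounds meet, so rank(T) = 3.
Check entry T[1,2,1] = -6: (-1)·(0)·(0) + (1)·(-2)·(2) + (1)·(1)·(-2) = -6.

rank(T) = 3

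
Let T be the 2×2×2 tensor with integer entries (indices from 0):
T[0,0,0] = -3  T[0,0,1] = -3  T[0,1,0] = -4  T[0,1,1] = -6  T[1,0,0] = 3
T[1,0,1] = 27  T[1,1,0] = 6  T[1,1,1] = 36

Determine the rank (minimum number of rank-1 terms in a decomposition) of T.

2

Lower bound: the mode-1 unfolding of T (rows indexed by i, columns by (j,k) = (0,0), (0,1), (1,0), (1,1)) is [[-3, -3, -4, -6], [3, 27, 6, 36]].
There the 2×2 minor on rows i ∈ {0, 1}, columns (j,k) ∈ {(0,0), (0,1)} is det [[-3, -3], [3, 27]] = -72 ≠ 0, so this unfolding has rank ≥ 2; CP rank is at least every unfolding rank, so rank(T) ≥ 2. (This is only a lower bound: in general the CP rank may exceed every unfolding rank, so we still need to exhibit 2 rank-1 terms summing to T.)
Upper bound — finding two terms. Write S_k = T[:,:,k] for the frontal slices: S₀ = [[-3, -4], [3, 6]], S₁ = [[-3, -6], [27, 36]].
If T = a₁ (x) b₁ (x) c₁ + a₂ (x) b₂ (x) c₂ then each S_k = c₁[k]·a₁b₁ᵀ + c₂[k]·a₂b₂ᵀ. S₀ and S₁ are linearly independent, so a₁b₁ᵀ and a₂b₂ᵀ must span the same plane of matrices: they are the rank-1 matrices of the form x·S₀ + y·S₁.
det(x·S₀ + y·S₁) is −6·x² + 54·y² = (-6)·(x − 3·y)(x + 3·y), vanishing at (x:y) = (3:1) and (3:-1).
M₁ = 3·S₀ + S₁ = [[-12, -18], [36, 54]] = (-6)·(1, -3)(2, 3)ᵀ and M₂ = 3·S₀ − S₁ = [[-6, -6], [-18, -18]] = (-6)·(1, 3)(1, 1)ᵀ, so take a₁ = (1, -3), b₁ = (2, 3), a₂ = (1, 3), b₂ = (1, 1).
Each slice is an integer combination of E₁ = a₁b₁ᵀ and E₂ = a₂b₂ᵀ: S₀ = −E₁ − E₂, S₁ = −3·E₁ + 3·E₂; reading off coefficients, c₁ = (-1, -3) and c₂ = (-1, 3).
Hence T = (1, -3) (x) (2, 3) (x) (-1, -3) + (1, 3) (x) (1, 1) (x) (-1, 3), so rank(T) ≤ 2.
These bounds meet, so rank(T) = 2.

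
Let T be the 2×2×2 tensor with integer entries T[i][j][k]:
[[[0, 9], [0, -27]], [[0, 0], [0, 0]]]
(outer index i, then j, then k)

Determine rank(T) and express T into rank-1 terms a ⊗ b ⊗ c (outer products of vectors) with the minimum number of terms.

Lower bound: T ≠ 0 (e.g. T[0,0,1] = 9), so rank(T) ≥ 1.
Upper bound: if T = a ⊗ b ⊗ c then every fibre of T is a multiple of the corresponding factor, so read the factors off the fibres through the nonzero entry T[0,0,1] = 9.
The mode-1 fibre T[:,0,1] = [9, 0] gives a = [1, 0] (primitive direction); the mode-2 fibre T[0,:,1] = [9, -27] gives b = [1, -3]; then c[k] = T[0,0,k] / (a[0]·b[0]) = [0, 9] / 1 = [0, 9].
Expanding [1, 0] ⊗ [1, -3] ⊗ [0, 9] reproduces all 8 entries of T, so T = [1, 0] ⊗ [1, -3] ⊗ [0, 9] and rank(T) ≤ 1.
These bounds meet, so rank(T) = 1.
Check entry T[0,1,1] = -27: (1)·(-3)·(9) = -27.

rank(T) = 1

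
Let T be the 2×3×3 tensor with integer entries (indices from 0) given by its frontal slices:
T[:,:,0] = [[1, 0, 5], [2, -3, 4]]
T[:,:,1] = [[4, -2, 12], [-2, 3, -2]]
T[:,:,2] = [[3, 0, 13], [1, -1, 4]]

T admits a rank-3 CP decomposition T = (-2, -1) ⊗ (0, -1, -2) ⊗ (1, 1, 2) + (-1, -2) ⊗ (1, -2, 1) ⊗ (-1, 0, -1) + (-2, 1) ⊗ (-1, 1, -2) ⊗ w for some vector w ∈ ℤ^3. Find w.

Subtract the known terms from T to get the rank-1 residual R = (-2, 1) ⊗ (-1, 1, -2) ⊗ w, so R[i,j,k] = a[i]·b[j]·w[k]. Pick indices with nonzero a[0]·b[0] = (-2)·(-1) = 2. Only the fibre through (0,0,·) is needed: R[0,0,:] = T[0,0,:] − Σₗ aₗ[0]bₗ[0]cₗ = [1, 4, 3] − (-2)·(0)·(1, 1, 2) − (-1)·(1)·(-1, 0, -1) = [0, 4, 2]. Then w[k] = R[0,0,k] / 2 for each k, giving w = [0, 4, 2] / 2 = (0, 2, 1).

w = (0, 2, 1)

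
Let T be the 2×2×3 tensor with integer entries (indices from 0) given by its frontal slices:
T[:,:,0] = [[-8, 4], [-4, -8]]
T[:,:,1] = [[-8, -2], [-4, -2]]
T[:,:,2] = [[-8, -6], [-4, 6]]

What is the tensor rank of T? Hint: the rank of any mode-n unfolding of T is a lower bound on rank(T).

3

Lower bound: the mode-3 unfolding of T (rows indexed by k, columns by (i,j) = (0,0), (0,1), (1,0), (1,1)) is [[-8, 4, -4, -8], [-8, -2, -4, -2], [-8, -6, -4, 6]].
There the 3×3 minor on rows k ∈ {0, 1, 2}, columns (i,j) ∈ {(0,0), (0,1), (1,1)} is det [[-8, 4, -8], [-8, -2, -2], [-8, -6, 6]] = 192 ≠ 0, so this unfolding has rank ≥ 3; CP rank is at least every unfolding rank, so rank(T) ≥ 3. (Flattening ranks never certify an upper bound on CP rank; for that we must actually write T with 3 rank-1 terms.)
Upper bound: T is a sum of 3 rank-1 terms, T = [1, -2] ⊗ [0, 1] ⊗ [4, 0, -4] + [1, 1] ⊗ [0, 1] ⊗ [0, -2, -2] + [2, 1] ⊗ [1, 0] ⊗ [-4, -4, -4] (one valid choice — decompositions are not unique — normalised so each a, b is primitive with positive first nonzero entry; check it by expanding all entries), so rank(T) ≤ 3.
These bounds meet, so rank(T) = 3.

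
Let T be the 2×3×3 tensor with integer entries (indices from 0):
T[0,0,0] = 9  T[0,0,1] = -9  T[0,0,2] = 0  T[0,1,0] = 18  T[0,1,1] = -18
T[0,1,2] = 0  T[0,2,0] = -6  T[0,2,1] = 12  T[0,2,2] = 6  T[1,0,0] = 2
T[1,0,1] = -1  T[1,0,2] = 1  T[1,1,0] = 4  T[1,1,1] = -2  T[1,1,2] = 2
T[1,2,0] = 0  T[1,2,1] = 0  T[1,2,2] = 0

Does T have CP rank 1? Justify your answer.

The mode-2 unfolding of T (rows indexed by j, columns by (i,k) = (0,0), (0,1), (0,2), (1,0), (1,1), (1,2)) is [[9, -9, 0, 2, -1, 1], [18, -18, 0, 4, -2, 2], [-6, 12, 6, 0, 0, 0]].
There the 2×2 minor on rows j ∈ {0, 2}, columns (i,k) ∈ {(0,0), (0,1)} is det [[9, -9], [-6, 12]] = 54 ≠ 0, so this unfolding has rank ≥ 2; CP rank is at least every unfolding rank, so rank(T) ≥ 2.
In particular rank(T) ≥ 2 > 1, so T is not rank-1.

No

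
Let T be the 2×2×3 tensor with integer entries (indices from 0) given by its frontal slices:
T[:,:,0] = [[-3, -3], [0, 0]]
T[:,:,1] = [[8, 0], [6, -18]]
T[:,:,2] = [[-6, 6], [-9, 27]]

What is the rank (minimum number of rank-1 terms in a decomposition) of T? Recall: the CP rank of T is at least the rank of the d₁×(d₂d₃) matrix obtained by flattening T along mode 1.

Lower bound: the mode-2 unfolding of T (rows indexed by j, columns by (i,k) = (0,0), (0,1), (0,2), (1,0), (1,1), (1,2)) is [[-3, 8, -6, 0, 6, -9], [-3, 0, 6, 0, -18, 27]].
There the 2×2 minor on rows j ∈ {0, 1}, columns (i,k) ∈ {(0,0), (0,1)} is det [[-3, 8], [-3, 0]] = 24 ≠ 0, so this unfolding has rank ≥ 2; CP rank is at least every unfolding rank, so rank(T) ≥ 2. (Unfolding ranks only ever bound the CP rank from below — rank(T) can be strictly larger than all of them — so the matching upper bound has to come from an explicit 2-term decomposition.)
Upper bound — finding two terms. Write S_k = T[:,:,k] for the frontal slices: S₀ = [[-3, -3], [0, 0]], S₁ = [[8, 0], [6, -18]], S₂ = [[-6, 6], [-9, 27]].
If T = a₁ ⊗ b₁ ⊗ c₁ + a₂ ⊗ b₂ ⊗ c₂ then each S_k = c₁[k]·a₁b₁ᵀ + c₂[k]·a₂b₂ᵀ. S₀ and S₁ are linearly independent, so a₁b₁ᵀ and a₂b₂ᵀ must span the same plane of matrices: they are the rank-1 matrices of the form x·S₀ + y·S₁.
det(x·S₀ + y·S₁) is 72·xy − 144·y² = 72·(x − 2·y)(y), vanishing at (x:y) = (2:1) and (1:0).
M₁ = 2·S₀ + S₁ = [[2, -6], [6, -18]] = 2·[1, 3][1, -3]ᵀ and M₂ = S₀ = [[-3, -3], [0, 0]] = (-3)·[1, 0][1, 1]ᵀ, so take a₁ = [1, 3], b₁ = [1, -3], a₂ = [1, 0], b₂ = [1, 1].
Each slice is an integer combination of E₁ = a₁b₁ᵀ and E₂ = a₂b₂ᵀ: S₀ = −3·E₂, S₁ = 2·E₁ + 6·E₂, S₂ = −3·E₁ − 3·E₂; reading off coefficients, c₁ = [0, 2, -3] and c₂ = [-3, 6, -3].
Hence T = [1, 3] ⊗ [1, -3] ⊗ [0, 2, -3] + [1, 0] ⊗ [1, 1] ⊗ [-3, 6, -3], so rank(T) ≤ 2.
These bounds meet, so rank(T) = 2.
Check entry T[0,0,1] = 8: (1)·(1)·(2) + (1)·(1)·(6) = 8.

2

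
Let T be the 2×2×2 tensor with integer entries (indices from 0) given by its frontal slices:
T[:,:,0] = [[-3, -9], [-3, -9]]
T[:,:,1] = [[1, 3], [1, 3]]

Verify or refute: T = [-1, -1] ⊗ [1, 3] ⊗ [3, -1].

Yes

Reconstruct entrywise from the claimed factors. For example, T[1,0,0] = -3 and Σₗ aₗ[1]bₗ[0]cₗ[0] = (-1)·(1)·(3) = -3; checking all 8 entries, every one matches. The claim holds.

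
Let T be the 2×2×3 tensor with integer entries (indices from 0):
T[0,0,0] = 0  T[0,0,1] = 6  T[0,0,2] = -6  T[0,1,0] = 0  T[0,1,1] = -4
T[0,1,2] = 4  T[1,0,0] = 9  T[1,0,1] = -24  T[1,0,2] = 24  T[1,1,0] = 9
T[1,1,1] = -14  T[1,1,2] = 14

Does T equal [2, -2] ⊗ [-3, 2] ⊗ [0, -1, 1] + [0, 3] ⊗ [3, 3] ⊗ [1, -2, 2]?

Yes

Reconstruct entrywise from the claimed factors. For example, T[1,0,0] = 9 and Σₗ aₗ[1]bₗ[0]cₗ[0] = (-2)·(-3)·(0) + (3)·(3)·(1) = 9; checking all 12 entries, every one matches. The claim holds.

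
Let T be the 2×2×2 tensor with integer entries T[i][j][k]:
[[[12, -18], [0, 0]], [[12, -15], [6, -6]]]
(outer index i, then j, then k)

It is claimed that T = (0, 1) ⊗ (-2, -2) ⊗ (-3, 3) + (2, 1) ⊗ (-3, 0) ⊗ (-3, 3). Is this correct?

No

Reconstruct entry (0,0,0) from the claimed factors: Σₗ aₗ[0]bₗ[0]cₗ[0] = (0)·(-2)·(-3) + (2)·(-3)·(-3) = 18, but T[0,0,0] = 12. The claim is false.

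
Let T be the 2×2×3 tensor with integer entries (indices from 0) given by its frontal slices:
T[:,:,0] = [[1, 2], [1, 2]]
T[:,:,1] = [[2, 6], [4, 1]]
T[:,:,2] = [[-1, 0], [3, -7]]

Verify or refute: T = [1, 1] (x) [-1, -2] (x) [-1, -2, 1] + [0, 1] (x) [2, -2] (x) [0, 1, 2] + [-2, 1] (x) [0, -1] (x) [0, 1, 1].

Yes

Reconstruct entrywise from the claimed factors. For example, T[1,0,0] = 1 and Σₗ aₗ[1]bₗ[0]cₗ[0] = (1)·(-1)·(-1) + (1)·(2)·(0) + (1)·(0)·(0) = 1; checking all 12 entries, every one matches. The claim holds.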